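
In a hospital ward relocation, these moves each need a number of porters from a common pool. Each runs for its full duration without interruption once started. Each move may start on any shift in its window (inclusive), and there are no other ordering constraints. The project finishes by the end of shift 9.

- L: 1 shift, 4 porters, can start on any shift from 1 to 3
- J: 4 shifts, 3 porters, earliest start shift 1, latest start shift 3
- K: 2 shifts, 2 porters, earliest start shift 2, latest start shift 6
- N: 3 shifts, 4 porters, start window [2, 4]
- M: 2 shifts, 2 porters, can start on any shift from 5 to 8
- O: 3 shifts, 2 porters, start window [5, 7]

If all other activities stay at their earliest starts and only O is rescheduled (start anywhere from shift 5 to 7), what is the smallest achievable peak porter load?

9

O@5: s1:7  s2:9  s3:9  s4:7  s5:4  s6:4  s7:2  s8:0  s9:0 → peak 9
O@6: s1:7  s2:9  s3:9  s4:7  s5:2  s6:4  s7:2  s8:2  s9:0 → peak 9
O@7: s1:7  s2:9  s3:9  s4:7  s5:2  s6:2  s7:2  s8:2  s9:2 → peak 9
Best is O@5, peak 9.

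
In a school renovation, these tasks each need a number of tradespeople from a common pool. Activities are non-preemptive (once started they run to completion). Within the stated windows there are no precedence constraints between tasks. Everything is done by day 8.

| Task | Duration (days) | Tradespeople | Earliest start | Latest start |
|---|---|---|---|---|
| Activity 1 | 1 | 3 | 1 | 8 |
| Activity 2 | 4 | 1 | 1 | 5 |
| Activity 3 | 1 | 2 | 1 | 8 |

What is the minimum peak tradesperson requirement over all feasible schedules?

3

Early-start (Activity 1@1, Activity 2@1, Activity 3@1) gives peak 6: d1:6  d2:1  d3:1  d4:1  d5:0  d6:0  d7:0  d8:0.
Shift Activity 2→2, Activity 3→2.
Schedule Activity 1@1, Activity 2@2, Activity 3@2: d1:3  d2:3  d3:1  d4:1  d5:1  d6:0  d7:0  d8:0 — peak 3.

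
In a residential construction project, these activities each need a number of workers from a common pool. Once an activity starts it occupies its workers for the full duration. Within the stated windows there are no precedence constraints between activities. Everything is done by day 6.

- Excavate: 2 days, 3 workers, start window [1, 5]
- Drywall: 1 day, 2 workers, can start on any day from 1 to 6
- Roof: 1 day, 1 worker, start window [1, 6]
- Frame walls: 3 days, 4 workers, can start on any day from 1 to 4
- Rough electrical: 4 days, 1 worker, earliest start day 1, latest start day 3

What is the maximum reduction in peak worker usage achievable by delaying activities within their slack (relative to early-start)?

Early-start peak: d1:11  d2:8  d3:5  d4:1  d5:0  d6:0 ⇒ 11.
Leveled (Excavate@1, Drywall@1, Roof@2, Frame walls@3, Rough electrical@2): d1:5  d2:5  d3:5  d4:5  d5:5  d6:0 ⇒ 5.
Reduction 11 − 5 = 6.

6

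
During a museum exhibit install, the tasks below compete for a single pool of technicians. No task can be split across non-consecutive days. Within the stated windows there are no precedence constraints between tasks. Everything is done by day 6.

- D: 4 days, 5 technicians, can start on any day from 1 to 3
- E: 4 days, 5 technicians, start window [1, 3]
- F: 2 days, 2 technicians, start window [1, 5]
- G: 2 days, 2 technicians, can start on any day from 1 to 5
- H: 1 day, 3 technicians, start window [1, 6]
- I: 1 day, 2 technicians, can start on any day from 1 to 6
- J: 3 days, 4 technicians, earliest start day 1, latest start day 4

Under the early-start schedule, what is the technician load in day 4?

10

At early start, day 4 has: D, E.
Demand: 5 + 5 = 10.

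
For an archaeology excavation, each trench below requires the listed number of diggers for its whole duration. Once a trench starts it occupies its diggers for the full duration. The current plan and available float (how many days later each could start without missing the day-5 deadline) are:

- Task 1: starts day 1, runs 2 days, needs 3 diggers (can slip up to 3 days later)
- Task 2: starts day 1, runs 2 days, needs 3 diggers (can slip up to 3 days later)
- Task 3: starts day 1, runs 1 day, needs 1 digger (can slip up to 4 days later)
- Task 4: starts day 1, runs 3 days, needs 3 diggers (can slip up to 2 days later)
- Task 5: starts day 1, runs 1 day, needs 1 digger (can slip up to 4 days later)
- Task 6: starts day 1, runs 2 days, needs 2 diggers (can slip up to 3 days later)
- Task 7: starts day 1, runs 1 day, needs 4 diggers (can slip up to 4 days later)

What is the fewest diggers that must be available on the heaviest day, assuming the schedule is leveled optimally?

7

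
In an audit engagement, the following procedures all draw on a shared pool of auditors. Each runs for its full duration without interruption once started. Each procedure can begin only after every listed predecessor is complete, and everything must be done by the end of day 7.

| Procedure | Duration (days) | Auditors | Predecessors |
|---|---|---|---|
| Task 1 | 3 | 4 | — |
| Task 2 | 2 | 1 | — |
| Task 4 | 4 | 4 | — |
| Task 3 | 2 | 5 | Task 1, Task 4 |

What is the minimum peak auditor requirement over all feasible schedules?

Early-start (Task 1@1, Task 2@1, Task 4@1, Task 3@5) gives peak 9: d1:9  d2:9  d3:8  d4:4  d5:5  d6:5  d7:0.
Shift Task 2→4.
Schedule Task 1@1, Task 2@4, Task 4@1, Task 3@5: d1:8  d2:8  d3:8  d4:5  d5:6  d6:5  d7:0 — peak 8.

8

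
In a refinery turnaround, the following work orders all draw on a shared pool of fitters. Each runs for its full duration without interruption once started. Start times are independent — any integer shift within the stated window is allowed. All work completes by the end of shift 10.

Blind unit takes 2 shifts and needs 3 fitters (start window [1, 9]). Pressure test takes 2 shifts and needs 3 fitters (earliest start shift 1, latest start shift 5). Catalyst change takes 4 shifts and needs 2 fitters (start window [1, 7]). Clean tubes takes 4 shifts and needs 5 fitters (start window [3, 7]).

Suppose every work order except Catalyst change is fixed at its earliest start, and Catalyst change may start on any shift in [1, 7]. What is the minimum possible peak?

6

Catalyst change@1: s1:8  s2:8  s3:7  s4:7  s5:5  s6:5  s7:0  s8:0  s9:0  s10:0 → peak 8
Catalyst change@2: s1:6  s2:8  s3:7  s4:7  s5:7  s6:5  s7:0  s8:0  s9:0  s10:0 → peak 8
Catalyst change@3: s1:6  s2:6  s3:7  s4:7  s5:7  s6:7  s7:0  s8:0  s9:0  s10:0 → peak 7
Catalyst change@4: s1:6  s2:6  s3:5  s4:7  s5:7  s6:7  s7:2  s8:0  s9:0  s10:0 → peak 7
Catalyst change@5: s1:6  s2:6  s3:5  s4:5  s5:7  s6:7  s7:2  s8:2  s9:0  s10:0 → peak 7
Catalyst change@6: s1:6  s2:6  s3:5  s4:5  s5:5  s6:7  s7:2  s8:2  s9:2  s10:0 → peak 7
Catalyst change@7: s1:6  s2:6  s3:5  s4:5  s5:5  s6:5  s7:2  s8:2  s9:2  s10:2 → peak 6
Best is Catalyst change@7, peak 6.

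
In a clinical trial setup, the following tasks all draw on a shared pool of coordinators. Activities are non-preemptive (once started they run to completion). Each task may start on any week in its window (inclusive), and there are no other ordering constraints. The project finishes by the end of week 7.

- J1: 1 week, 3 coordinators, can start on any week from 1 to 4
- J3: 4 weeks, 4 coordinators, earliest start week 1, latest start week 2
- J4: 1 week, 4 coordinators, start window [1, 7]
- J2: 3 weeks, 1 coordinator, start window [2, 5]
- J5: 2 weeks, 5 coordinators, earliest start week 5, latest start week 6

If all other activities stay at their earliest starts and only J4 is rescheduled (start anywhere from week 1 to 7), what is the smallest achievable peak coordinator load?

J4@1: w1:11  w2:5  w3:5  w4:5  w5:5  w6:5  w7:0 → peak 11
J4@2: w1:7  w2:9  w3:5  w4:5  w5:5  w6:5  w7:0 → peak 9
J4@3: w1:7  w2:5  w3:9  w4:5  w5:5  w6:5  w7:0 → peak 9
J4@4: w1:7  w2:5  w3:5  w4:9  w5:5  w6:5  w7:0 → peak 9
J4@5: w1:7  w2:5  w3:5  w4:5  w5:9  w6:5  w7:0 → peak 9
J4@6: w1:7  w2:5  w3:5  w4:5  w5:5  w6:9  w7:0 → peak 9
J4@7: w1:7  w2:5  w3:5  w4:5  w5:5  w6:5  w7:4 → peak 7
Best is J4@7, peak 7.

7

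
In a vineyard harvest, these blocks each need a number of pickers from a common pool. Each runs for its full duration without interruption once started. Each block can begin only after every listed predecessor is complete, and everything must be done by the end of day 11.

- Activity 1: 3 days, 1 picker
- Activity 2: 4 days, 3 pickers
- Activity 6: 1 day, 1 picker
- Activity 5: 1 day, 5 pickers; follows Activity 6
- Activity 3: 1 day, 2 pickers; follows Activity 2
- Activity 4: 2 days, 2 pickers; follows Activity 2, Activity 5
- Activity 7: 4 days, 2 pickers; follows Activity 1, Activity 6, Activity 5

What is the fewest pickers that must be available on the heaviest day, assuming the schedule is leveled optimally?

5

Early-start (Activity 1@1, Activity 2@1, Activity 6@1, Activity 5@2, Activity 3@5, Activity 4@5, Activity 7@4) gives peak 9: d1:5  d2:9  d3:4  d4:5  d5:6  d6:4  d7:2  d8:0  d9:0  d10:0  d11:0.
Shift Activity 5→5, Activity 3→6, Activity 4→6, Activity 7→7.
Schedule Activity 1@1, Activity 2@1, Activity 6@1, Activity 5@5, Activity 3@6, Activity 4@6, Activity 7@7: d1:5  d2:4  d3:4  d4:3  d5:5  d6:4  d7:4  d8:2  d9:2  d10:2  d11:0 — peak 5.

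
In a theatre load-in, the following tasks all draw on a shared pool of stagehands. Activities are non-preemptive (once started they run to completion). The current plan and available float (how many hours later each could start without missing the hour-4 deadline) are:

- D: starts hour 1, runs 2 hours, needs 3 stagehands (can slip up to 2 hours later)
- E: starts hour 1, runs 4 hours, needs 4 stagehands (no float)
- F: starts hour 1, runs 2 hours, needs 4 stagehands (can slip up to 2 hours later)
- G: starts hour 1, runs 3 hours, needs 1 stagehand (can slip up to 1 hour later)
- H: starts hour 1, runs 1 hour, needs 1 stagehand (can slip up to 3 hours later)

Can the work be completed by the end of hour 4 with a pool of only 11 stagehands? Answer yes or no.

yes

Schedule D@1, E@1, F@3, G@1, H@1: h1:9  h2:8  h3:9  h4:8 — peak 9 ≤ 11.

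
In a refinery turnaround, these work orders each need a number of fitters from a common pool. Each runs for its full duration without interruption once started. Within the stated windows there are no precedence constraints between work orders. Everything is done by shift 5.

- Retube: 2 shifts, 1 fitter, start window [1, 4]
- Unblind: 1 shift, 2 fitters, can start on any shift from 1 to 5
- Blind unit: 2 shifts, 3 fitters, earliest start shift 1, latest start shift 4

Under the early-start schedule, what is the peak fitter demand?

Early-start schedule: Retube@1, Unblind@1, Blind unit@1.
Load per shift: shift 1: 6, shift 2: 4, shift 3: 0, shift 4: 0, shift 5: 0.
Peak is 6.

6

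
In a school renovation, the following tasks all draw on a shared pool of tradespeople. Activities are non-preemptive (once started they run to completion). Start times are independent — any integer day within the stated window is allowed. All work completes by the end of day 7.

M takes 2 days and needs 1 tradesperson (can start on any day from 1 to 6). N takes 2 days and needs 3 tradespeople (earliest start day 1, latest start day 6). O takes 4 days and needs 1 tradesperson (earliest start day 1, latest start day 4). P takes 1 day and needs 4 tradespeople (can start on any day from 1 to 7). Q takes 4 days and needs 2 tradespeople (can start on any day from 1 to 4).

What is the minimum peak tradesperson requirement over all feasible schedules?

4

Early-start (M@1, N@1, O@1, P@1, Q@1) gives peak 11: d1:11  d2:7  d3:3  d4:3  d5:0  d6:0  d7:0.
Shift O→3, P→7, Q→3.
Schedule M@1, N@1, O@3, P@7, Q@3: d1:4  d2:4  d3:3  d4:3  d5:3  d6:3  d7:4 — peak 4.
Total tradesperson-days = 24 over 7 days ⇒ peak ≥ ⌈24/7⌉ = 4, so 4 is optimal.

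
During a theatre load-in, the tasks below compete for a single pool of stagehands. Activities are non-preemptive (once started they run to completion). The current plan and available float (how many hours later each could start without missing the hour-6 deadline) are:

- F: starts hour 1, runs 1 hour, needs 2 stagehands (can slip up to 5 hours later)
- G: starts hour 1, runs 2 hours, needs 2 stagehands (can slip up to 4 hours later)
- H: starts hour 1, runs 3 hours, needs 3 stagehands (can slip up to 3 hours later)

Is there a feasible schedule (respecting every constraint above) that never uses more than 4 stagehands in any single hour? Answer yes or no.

Schedule F@1, G@2, H@4: h1:2  h2:2  h3:2  h4:3  h5:3  h6:3 — peak 3 ≤ 4.

yes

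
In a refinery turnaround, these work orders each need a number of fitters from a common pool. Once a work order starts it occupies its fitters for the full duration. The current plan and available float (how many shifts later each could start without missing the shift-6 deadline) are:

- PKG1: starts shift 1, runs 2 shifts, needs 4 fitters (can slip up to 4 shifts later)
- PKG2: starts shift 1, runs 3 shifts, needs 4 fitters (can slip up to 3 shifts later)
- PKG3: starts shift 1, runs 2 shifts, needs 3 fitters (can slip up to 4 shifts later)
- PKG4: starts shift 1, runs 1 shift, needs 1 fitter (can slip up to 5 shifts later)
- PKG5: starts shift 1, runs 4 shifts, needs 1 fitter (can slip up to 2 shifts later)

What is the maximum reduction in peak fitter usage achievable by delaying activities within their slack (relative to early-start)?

Early-start peak: s1:13  s2:12  s3:5  s4:1  s5:0  s6:0 ⇒ 13.
Leveled (PKG1@1, PKG2@3, PKG3@1, PKG4@3, PKG5@3): s1:7  s2:7  s3:6  s4:5  s5:5  s6:1 ⇒ 7.
Reduction 13 − 7 = 6.

6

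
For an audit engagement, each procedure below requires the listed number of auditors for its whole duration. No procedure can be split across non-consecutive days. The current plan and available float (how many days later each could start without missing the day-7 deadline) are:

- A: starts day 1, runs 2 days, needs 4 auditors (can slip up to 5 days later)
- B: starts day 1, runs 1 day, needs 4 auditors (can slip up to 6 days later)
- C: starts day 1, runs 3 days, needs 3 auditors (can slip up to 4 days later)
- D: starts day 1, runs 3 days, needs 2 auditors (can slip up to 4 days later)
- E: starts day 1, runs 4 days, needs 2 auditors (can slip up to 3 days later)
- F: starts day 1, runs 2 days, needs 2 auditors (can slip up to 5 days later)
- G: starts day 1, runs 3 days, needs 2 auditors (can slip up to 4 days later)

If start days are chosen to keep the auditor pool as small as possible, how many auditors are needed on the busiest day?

7

Early-start (A@1, B@1, C@1, D@1, E@1, F@1, G@1) gives peak 19: d1:19  d2:15  d3:9  d4:2  d5:0  d6:0  d7:0.
Shift B→7, D→3, E→3, F→6, G→4.
Schedule A@1, B@7, C@1, D@3, E@3, F@6, G@4: d1:7  d2:7  d3:7  d4:6  d5:6  d6:6  d7:6 — peak 7.
Total auditor-days = 45 over 7 days ⇒ peak ≥ ⌈45/7⌉ = 7, so 7 is optimal.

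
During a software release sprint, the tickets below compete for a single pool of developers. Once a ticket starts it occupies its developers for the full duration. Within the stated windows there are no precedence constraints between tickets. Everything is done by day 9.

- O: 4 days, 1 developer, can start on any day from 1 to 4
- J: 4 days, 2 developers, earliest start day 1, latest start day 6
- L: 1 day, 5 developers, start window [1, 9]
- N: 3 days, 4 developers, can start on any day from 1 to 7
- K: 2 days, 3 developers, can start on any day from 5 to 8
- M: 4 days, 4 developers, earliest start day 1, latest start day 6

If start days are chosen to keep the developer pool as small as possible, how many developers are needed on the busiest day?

7

Early-start (O@1, J@1, L@1, N@1, K@5, M@1) gives peak 16: d1:16  d2:11  d3:11  d4:7  d5:3  d6:3  d7:0  d8:0  d9:0.
Shift L→5, K→6, M→6.
Schedule O@1, J@1, L@5, N@1, K@6, M@6: d1:7  d2:7  d3:7  d4:3  d5:5  d6:7  d7:7  d8:4  d9:4 — peak 7.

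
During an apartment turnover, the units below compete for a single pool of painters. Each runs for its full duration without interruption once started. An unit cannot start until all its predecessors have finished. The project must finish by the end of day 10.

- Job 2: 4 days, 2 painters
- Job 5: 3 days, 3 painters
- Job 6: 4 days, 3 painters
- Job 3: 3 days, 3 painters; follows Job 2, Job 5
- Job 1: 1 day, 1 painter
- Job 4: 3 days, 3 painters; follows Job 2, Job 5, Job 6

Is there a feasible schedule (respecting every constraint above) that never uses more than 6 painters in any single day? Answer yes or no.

yes

Schedule Job 2@1, Job 5@1, Job 6@4, Job 3@5, Job 1@1, Job 4@8: d1:6  d2:5  d3:5  d4:5  d5:6  d6:6  d7:6  d8:3  d9:3  d10:3 — peak 6 ≤ 6.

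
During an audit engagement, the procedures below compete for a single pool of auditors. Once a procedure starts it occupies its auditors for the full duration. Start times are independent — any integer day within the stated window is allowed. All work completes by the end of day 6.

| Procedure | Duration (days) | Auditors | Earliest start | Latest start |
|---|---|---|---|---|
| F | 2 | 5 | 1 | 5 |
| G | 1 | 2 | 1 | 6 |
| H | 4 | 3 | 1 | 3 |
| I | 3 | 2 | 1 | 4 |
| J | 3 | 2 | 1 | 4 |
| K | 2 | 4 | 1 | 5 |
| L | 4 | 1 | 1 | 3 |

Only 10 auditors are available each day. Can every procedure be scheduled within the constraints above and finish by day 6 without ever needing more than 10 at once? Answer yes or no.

yes

Schedule F@1, G@1, H@3, I@1, J@2, K@5, L@3: d1:9  d2:9  d3:8  d4:6  d5:8  d6:8 — peak 9 ≤ 10.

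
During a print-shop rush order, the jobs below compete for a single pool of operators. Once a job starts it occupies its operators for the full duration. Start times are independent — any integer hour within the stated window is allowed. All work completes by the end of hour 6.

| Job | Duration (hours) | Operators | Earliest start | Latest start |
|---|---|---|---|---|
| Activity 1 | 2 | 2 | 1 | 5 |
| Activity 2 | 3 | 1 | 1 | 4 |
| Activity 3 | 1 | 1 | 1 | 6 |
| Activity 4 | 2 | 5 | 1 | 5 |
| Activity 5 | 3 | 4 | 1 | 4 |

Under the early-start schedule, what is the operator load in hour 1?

At early start, hour 1 has: Activity 1, Activity 2, Activity 3, Activity 4, Activity 5.
Demand: 2 + 1 + 1 + 5 + 4 = 13.

13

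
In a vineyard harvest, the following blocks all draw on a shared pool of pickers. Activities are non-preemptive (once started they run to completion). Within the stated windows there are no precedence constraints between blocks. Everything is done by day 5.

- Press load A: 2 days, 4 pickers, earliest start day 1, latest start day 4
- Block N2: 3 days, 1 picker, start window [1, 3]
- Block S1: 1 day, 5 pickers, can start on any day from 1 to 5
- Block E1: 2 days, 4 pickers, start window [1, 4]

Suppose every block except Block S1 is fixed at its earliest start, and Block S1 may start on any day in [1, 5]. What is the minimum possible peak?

9

Block S1@1: d1:14  d2:9  d3:1  d4:0  d5:0 → peak 14
Block S1@2: d1:9  d2:14  d3:1  d4:0  d5:0 → peak 14
Block S1@3: d1:9  d2:9  d3:6  d4:0  d5:0 → peak 9
Block S1@4: d1:9  d2:9  d3:1  d4:5  d5:0 → peak 9
Block S1@5: d1:9  d2:9  d3:1  d4:0  d5:5 → peak 9
Best is Block S1@3, peak 9.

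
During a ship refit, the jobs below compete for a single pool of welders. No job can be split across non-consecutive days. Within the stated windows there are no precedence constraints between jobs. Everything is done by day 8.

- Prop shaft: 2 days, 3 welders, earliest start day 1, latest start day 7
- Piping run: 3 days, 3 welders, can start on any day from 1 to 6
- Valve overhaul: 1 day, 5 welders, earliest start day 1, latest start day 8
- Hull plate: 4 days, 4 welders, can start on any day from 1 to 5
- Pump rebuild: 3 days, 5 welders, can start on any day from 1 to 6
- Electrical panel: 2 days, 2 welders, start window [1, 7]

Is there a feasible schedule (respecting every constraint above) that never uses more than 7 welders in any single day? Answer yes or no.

no

The minimum achievable peak is 8; 7 < 8, so no feasible schedule stays within the cap.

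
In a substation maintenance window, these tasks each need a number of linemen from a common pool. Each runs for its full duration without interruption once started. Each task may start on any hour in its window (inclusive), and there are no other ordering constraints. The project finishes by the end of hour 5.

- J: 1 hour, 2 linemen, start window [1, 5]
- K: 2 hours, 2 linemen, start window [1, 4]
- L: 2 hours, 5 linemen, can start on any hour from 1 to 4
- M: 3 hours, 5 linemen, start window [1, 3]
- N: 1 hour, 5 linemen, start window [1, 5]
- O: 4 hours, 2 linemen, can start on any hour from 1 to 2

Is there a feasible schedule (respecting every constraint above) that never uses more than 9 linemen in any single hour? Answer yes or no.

The minimum achievable peak is 10; 9 < 10, so no feasible schedule stays within the cap.

no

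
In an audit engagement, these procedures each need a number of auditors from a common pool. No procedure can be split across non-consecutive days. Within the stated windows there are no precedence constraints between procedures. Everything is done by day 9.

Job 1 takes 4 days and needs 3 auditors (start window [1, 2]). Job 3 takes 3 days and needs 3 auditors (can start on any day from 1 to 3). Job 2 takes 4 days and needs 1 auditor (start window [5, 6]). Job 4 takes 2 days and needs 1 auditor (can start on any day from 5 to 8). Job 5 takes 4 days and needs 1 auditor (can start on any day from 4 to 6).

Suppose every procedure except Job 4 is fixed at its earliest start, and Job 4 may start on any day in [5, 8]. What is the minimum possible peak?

6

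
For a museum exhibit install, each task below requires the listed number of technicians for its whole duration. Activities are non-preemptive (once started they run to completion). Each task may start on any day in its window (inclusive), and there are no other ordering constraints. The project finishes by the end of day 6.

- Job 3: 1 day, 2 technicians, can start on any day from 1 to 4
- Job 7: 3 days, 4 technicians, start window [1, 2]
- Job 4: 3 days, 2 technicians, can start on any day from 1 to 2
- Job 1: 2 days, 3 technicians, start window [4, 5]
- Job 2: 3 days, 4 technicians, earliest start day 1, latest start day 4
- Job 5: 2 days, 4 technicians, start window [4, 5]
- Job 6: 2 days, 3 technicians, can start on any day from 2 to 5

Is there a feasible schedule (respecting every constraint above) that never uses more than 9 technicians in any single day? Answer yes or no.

The minimum achievable peak is 10; 9 < 10, so no feasible schedule stays within the cap.

no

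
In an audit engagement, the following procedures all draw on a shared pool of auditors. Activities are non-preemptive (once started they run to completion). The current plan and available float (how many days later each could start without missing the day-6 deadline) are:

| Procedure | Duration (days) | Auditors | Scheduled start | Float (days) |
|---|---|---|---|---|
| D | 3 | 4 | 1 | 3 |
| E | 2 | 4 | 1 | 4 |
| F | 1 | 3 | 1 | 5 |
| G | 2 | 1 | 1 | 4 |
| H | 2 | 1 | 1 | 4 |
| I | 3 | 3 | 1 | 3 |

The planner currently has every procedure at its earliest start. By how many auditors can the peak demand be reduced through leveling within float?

Early-start peak: d1:16  d2:13  d3:7  d4:0  d5:0  d6:0 ⇒ 16.
Leveled (D@1, E@4, F@1, G@2, H@2, I@4): d1:7  d2:6  d3:6  d4:7  d5:7  d6:3 ⇒ 7.
Reduction 16 − 7 = 9.

9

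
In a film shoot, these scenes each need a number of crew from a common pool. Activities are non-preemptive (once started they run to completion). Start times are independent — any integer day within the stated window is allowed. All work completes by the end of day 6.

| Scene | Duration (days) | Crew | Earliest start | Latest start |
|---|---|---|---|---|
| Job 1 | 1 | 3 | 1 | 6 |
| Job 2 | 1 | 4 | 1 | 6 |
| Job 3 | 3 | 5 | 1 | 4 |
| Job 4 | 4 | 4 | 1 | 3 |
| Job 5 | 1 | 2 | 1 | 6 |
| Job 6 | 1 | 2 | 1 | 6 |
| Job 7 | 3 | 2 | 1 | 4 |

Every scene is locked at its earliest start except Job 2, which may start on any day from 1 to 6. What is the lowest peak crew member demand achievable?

18

Job 2@1: d1:22  d2:11  d3:11  d4:4  d5:0  d6:0 → peak 22
Job 2@2: d1:18  d2:15  d3:11  d4:4  d5:0  d6:0 → peak 18
Job 2@3: d1:18  d2:11  d3:15  d4:4  d5:0  d6:0 → peak 18
Job 2@4: d1:18  d2:11  d3:11  d4:8  d5:0  d6:0 → peak 18
Job 2@5: d1:18  d2:11  d3:11  d4:4  d5:4  d6:0 → peak 18
Job 2@6: d1:18  d2:11  d3:11  d4:4  d5:0  d6:4 → peak 18
Best is Job 2@2, peak 18.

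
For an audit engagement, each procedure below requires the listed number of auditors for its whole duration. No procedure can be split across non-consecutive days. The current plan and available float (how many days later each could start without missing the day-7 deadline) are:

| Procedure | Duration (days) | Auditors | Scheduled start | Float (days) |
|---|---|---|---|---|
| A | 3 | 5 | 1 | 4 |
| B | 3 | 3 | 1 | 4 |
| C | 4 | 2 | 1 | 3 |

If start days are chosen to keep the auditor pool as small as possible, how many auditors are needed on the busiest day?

Early-start (A@1, B@1, C@1) gives peak 10: d1:10  d2:10  d3:10  d4:2  d5:0  d6:0  d7:0.
Shift B→4, C→4.
Schedule A@1, B@4, C@4: d1:5  d2:5  d3:5  d4:5  d5:5  d6:5  d7:2 — peak 5.
Total auditor-days = 32 over 7 days ⇒ peak ≥ ⌈32/7⌉ = 5, so 5 is optimal.

5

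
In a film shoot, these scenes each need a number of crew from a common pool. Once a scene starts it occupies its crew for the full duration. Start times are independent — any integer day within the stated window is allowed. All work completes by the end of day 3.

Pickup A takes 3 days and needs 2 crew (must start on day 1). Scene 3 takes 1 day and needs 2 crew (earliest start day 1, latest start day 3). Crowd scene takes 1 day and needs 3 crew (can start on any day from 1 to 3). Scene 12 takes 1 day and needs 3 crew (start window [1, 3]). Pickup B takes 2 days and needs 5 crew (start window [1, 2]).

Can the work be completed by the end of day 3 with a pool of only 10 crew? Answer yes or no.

Schedule Pickup A@1, Scene 3@1, Crowd scene@3, Scene 12@3, Pickup B@1: d1:9  d2:7  d3:8 — peak 9 ≤ 10.

yes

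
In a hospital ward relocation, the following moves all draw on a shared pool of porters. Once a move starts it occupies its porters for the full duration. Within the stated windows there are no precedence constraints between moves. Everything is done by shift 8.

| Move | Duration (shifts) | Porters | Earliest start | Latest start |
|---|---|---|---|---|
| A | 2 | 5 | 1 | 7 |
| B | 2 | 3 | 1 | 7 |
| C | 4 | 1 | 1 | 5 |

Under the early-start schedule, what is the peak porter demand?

9

Early-start schedule: A@1, B@1, C@1.
Load per shift: shift 1: 9, shift 2: 9, shift 3: 1, shift 4: 1, shift 5: 0, shift 6: 0, shift 7: 0, shift 8: 0.
Peak is 9.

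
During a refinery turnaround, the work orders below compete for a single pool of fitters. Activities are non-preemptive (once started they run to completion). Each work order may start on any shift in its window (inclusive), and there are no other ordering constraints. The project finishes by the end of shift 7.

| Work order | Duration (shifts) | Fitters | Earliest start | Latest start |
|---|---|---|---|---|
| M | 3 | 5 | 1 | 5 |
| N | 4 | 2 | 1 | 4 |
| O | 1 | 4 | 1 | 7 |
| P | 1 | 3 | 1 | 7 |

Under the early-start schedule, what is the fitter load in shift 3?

7

At early start, shift 3 has: M, N.
Demand: 5 + 2 = 7.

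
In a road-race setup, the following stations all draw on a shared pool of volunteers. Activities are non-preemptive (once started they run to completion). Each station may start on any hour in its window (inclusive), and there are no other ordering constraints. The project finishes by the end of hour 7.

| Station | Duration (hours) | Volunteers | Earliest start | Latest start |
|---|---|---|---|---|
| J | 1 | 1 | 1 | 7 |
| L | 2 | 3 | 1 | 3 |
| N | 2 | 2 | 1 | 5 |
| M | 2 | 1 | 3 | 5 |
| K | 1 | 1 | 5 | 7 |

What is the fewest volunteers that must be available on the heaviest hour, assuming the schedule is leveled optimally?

3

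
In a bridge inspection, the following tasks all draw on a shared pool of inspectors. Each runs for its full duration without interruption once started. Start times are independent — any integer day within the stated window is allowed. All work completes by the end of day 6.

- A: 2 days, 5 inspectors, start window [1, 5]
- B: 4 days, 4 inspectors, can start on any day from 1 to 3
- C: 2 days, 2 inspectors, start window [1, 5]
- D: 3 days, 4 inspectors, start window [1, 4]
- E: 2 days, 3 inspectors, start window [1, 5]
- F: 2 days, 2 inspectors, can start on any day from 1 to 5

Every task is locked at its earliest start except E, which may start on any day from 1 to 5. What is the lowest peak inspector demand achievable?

E@1: d1:20  d2:20  d3:8  d4:4  d5:0  d6:0 → peak 20
E@2: d1:17  d2:20  d3:11  d4:4  d5:0  d6:0 → peak 20
E@3: d1:17  d2:17  d3:11  d4:7  d5:0  d6:0 → peak 17
E@4: d1:17  d2:17  d3:8  d4:7  d5:3  d6:0 → peak 17
E@5: d1:17  d2:17  d3:8  d4:4  d5:3  d6:3 → peak 17
Best is E@3, peak 17.

17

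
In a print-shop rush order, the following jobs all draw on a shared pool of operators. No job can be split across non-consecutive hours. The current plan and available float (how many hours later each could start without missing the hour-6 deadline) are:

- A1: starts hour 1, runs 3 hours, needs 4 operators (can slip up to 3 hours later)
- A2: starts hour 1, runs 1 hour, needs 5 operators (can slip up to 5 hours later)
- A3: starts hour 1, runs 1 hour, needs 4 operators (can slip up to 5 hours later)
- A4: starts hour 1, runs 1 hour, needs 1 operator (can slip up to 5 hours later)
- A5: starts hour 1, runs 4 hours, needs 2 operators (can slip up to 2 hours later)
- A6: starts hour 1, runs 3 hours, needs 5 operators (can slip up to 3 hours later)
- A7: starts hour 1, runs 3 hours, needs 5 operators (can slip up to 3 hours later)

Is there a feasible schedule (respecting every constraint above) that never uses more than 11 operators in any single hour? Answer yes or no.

yes

Schedule A1@1, A2@5, A3@4, A4@5, A5@1, A6@1, A7@4: h1:11  h2:11  h3:11  h4:11  h5:11  h6:5 — peak 11 ≤ 11.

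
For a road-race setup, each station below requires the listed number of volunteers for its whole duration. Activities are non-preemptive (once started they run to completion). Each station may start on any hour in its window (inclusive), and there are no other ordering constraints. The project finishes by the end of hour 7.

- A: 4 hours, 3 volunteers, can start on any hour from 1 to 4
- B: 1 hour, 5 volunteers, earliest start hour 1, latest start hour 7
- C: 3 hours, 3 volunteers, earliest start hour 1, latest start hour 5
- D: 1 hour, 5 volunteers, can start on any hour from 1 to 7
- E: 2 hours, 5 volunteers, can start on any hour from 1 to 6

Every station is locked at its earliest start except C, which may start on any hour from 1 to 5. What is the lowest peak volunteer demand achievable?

C@1: h1:21  h2:11  h3:6  h4:3  h5:0  h6:0  h7:0 → peak 21
C@2: h1:18  h2:11  h3:6  h4:6  h5:0  h6:0  h7:0 → peak 18
C@3: h1:18  h2:8  h3:6  h4:6  h5:3  h6:0  h7:0 → peak 18
C@4: h1:18  h2:8  h3:3  h4:6  h5:3  h6:3  h7:0 → peak 18
C@5: h1:18  h2:8  h3:3  h4:3  h5:3  h6:3  h7:3 → peak 18
Best is C@2, peak 18.

18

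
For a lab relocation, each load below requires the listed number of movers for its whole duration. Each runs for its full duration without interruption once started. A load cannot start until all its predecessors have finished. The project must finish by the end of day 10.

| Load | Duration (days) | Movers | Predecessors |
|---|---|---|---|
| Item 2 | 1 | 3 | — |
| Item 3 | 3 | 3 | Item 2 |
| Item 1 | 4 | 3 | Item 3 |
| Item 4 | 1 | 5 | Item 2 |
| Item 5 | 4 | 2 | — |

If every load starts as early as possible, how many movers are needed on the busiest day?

Early-start schedule: Item 2@1, Item 3@2, Item 1@5, Item 4@2, Item 5@1.
Load per day: day 1: 5, day 2: 10, day 3: 5, day 4: 5, day 5: 3, day 6: 3, day 7: 3, day 8: 3, day 9: 0, day 10: 0.
Peak is 10.

10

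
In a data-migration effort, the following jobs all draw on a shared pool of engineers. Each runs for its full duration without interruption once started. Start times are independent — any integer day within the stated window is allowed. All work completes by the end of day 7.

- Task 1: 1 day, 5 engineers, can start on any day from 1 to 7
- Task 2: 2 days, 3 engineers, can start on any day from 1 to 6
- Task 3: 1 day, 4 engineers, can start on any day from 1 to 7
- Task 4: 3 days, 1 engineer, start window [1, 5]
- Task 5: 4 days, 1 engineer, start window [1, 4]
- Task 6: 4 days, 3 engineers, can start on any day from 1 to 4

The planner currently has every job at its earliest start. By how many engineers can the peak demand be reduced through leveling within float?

Early-start peak: d1:17  d2:8  d3:5  d4:4  d5:0  d6:0  d7:0 ⇒ 17.
Leveled (Task 1@1, Task 2@2, Task 3@6, Task 4@4, Task 5@4, Task 6@2): d1:5  d2:6  d3:6  d4:5  d5:5  d6:6  d7:1 ⇒ 6.
Reduction 17 − 6 = 11.

11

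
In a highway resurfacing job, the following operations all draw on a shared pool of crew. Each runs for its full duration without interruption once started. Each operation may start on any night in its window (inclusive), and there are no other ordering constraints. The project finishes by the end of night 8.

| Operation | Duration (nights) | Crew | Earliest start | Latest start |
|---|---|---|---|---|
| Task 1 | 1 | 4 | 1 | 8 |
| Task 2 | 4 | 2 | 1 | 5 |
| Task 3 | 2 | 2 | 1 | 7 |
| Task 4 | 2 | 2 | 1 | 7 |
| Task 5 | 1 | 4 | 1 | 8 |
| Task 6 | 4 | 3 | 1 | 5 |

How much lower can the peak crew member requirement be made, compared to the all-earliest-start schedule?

12

Early-start peak: n1:17  n2:9  n3:5  n4:5  n5:0  n6:0  n7:0  n8:0 ⇒ 17.
Leveled (Task 1@1, Task 2@2, Task 3@2, Task 4@6, Task 5@8, Task 6@4): n1:4  n2:4  n3:4  n4:5  n5:5  n6:5  n7:5  n8:4 ⇒ 5.
Reduction 17 − 5 = 12.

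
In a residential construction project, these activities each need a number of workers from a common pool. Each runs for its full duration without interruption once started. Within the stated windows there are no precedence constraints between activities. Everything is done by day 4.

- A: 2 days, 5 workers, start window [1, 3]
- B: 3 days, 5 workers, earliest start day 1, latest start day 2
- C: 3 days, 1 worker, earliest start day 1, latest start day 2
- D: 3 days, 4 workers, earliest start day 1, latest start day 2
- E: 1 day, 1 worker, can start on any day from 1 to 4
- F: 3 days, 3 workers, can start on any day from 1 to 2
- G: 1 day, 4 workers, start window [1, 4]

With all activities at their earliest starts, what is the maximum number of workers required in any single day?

23

Early-start schedule: A@1, B@1, C@1, D@1, E@1, F@1, G@1.
Load per day: day 1: 23, day 2: 18, day 3: 13, day 4: 0.
Peak is 23.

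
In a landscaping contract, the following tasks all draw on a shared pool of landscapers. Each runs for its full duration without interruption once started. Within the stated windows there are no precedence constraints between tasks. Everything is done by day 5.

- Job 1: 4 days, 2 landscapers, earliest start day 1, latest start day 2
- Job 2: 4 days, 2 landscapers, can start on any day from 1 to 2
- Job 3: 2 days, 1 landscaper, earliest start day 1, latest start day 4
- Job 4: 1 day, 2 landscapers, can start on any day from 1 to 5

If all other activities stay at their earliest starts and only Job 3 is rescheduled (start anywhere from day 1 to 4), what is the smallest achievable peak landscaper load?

6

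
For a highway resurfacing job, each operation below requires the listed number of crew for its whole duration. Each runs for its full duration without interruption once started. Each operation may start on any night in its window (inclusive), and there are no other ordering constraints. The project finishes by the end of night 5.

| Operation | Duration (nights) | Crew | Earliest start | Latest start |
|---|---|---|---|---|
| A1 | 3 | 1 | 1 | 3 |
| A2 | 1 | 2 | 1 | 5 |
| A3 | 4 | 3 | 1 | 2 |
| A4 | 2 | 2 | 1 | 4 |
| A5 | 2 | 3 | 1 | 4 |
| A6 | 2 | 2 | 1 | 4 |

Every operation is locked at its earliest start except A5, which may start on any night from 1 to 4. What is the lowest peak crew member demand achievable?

A5@1: n1:13  n2:11  n3:4  n4:3  n5:0 → peak 13
A5@2: n1:10  n2:11  n3:7  n4:3  n5:0 → peak 11
A5@3: n1:10  n2:8  n3:7  n4:6  n5:0 → peak 10
A5@4: n1:10  n2:8  n3:4  n4:6  n5:3 → peak 10
Best is A5@3, peak 10.

10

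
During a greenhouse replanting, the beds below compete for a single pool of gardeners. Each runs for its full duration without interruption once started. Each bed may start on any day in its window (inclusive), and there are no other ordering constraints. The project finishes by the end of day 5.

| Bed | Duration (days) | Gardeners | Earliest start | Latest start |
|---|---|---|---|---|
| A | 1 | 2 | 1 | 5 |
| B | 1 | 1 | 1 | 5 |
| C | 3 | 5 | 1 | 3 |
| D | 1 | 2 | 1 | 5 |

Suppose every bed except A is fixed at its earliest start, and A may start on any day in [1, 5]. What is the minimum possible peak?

8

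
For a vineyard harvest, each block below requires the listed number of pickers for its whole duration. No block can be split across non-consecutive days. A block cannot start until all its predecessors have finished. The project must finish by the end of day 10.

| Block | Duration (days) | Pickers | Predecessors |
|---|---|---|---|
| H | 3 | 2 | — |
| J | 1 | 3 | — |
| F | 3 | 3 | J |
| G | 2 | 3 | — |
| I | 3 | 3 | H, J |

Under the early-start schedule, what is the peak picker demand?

8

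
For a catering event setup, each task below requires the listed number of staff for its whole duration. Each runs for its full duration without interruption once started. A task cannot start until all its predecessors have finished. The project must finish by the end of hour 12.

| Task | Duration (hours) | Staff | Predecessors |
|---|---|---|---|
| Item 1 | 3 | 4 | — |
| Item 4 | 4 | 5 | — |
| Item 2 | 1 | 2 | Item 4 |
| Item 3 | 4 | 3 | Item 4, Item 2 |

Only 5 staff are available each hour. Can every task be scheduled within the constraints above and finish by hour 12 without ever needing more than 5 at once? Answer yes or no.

yes

Schedule Item 1@1, Item 4@4, Item 2@8, Item 3@9: h1:4  h2:4  h3:4  h4:5  h5:5  h6:5  h7:5  h8:2  h9:3  h10:3  h11:3  h12:3 — peak 5 ≤ 5.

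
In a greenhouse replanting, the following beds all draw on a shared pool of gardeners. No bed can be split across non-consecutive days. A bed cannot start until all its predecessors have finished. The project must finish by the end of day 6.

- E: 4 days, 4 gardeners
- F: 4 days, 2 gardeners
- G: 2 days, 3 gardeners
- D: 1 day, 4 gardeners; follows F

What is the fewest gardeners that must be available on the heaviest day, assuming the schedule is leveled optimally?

7

Early-start (E@1, F@1, G@1, D@5) gives peak 9: d1:9  d2:9  d3:6  d4:6  d5:4  d6:0.
Shift G→5.
Schedule E@1, F@1, G@5, D@5: d1:6  d2:6  d3:6  d4:6  d5:7  d6:3 — peak 7.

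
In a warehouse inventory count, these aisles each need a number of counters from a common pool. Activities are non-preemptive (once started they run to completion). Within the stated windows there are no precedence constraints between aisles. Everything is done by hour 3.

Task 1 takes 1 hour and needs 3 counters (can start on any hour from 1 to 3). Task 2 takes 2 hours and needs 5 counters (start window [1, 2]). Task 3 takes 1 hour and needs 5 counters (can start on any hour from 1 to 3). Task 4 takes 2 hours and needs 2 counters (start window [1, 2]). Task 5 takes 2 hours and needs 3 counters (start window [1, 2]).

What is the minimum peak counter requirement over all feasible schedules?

Early-start (Task 1@1, Task 2@1, Task 3@1, Task 4@1, Task 5@1) gives peak 18: h1:18  h2:10  h3:0.
Shift Task 3→3, Task 5→2.
Schedule Task 1@1, Task 2@1, Task 3@3, Task 4@1, Task 5@2: h1:10  h2:10  h3:8 — peak 10.
Total counter-hours = 28 over 3 hours ⇒ peak ≥ ⌈28/3⌉ = 10, so 10 is optimal.

10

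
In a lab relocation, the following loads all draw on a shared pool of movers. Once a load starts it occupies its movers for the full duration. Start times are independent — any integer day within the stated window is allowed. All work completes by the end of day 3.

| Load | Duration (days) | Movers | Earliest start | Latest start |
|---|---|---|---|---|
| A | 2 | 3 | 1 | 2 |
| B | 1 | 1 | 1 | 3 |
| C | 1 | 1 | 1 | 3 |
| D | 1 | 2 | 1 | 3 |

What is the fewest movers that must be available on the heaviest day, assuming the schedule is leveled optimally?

4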